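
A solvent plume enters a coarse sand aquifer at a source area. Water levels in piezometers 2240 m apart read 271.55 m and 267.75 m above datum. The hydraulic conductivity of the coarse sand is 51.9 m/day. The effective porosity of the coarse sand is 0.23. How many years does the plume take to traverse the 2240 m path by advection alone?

16.0

Hydraulic gradient i = (271.55 − 267.75) / 2240 = 3.8 / 2240 = 0.001696.
Darcy flux q = K · i = 51.90 × 0.001696 = 0.08804 m/day.
Seepage velocity v = q / n_e = 0.08804 / 0.23 = 0.3828 m/day.
Travel time t = L / v = 2240 / 0.3828 = 5852 days = 16.02 years.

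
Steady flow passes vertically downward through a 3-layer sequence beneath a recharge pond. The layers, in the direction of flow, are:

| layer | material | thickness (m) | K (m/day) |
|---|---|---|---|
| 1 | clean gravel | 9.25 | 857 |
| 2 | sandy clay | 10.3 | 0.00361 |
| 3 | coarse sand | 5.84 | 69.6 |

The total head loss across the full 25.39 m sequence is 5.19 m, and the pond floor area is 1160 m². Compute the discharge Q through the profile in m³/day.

Flow is perpendicular to layering, so the layers act in series and the equivalent K is the thickness-weighted harmonic mean.
Total thickness L = 9.25 + 10.3 + 5.84 = 25.39 m.
Σ(b_i/K_i) = 9.25/857 + 10.3/0.00361 + 5.84/69.6 = 2853 d.
K_eq = L / Σ(b_i/K_i) = 25.39 / 2853 = 0.008899 m/day.
Q = K_eq · A · (Δh/L) = 0.008899 × 1160 × (5.19/25.39) = 2.110 m³/day.

2.11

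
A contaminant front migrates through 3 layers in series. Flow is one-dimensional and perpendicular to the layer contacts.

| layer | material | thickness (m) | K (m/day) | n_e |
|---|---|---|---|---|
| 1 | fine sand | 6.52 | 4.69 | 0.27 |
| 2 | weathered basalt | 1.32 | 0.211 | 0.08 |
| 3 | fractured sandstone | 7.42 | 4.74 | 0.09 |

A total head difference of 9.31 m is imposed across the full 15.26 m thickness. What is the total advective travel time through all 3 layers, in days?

2.51

With flow normal to the layers, continuity requires the same specific discharge q through every layer.
Σ(b_i/K_i) = 6.52/4.69 + 1.32/0.211 + 7.42/4.74 = 9.212 d.
q = Δh / Σ(b_i/K_i) = 9.31 / 9.212 = 1.011 m/day.
In each layer the seepage velocity is v_i = q/n_i, so the layer transit time is t_i = b_i·n_i / q:
  layer 1 (fine sand): t_1 = 6.52 × 0.27 / 1.011 = 1.742 d
  layer 2 (weathered basalt): t_2 = 1.32 × 0.08 / 1.011 = 0.1045 d
  layer 3 (fractured sandstone): t_3 = 7.42 × 0.09 / 1.011 = 0.6607 d
Total t = Σ t_i = 2.507 days.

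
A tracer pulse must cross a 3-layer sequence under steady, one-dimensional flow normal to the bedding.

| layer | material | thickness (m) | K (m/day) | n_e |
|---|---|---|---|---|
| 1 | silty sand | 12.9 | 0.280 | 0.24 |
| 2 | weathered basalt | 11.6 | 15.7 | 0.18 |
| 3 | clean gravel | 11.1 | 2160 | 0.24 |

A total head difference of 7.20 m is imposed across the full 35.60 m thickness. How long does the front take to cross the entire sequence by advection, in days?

51.0

With flow normal to the layers, continuity requires the same specific discharge q through every layer.
Σ(b_i/K_i) = 12.9/0.280 + 11.6/15.7 + 11.1/2160 = 46.82 d.
q = Δh / Σ(b_i/K_i) = 7.20 / 46.82 = 0.1538 m/day.
In each layer the seepage velocity is v_i = q/n_i, so the layer transit time is t_i = b_i·n_i / q:
  layer 1 (silty sand): t_1 = 12.9 × 0.24 / 0.1538 = 20.13 d
  layer 2 (weathered basalt): t_2 = 11.6 × 0.18 / 0.1538 = 13.58 d
  layer 3 (clean gravel): t_3 = 11.1 × 0.24 / 0.1538 = 17.32 d
Total t = Σ t_i = 51.03 days.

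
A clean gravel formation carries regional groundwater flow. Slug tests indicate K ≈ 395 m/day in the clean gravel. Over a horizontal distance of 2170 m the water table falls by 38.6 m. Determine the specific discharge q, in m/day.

Hydraulic gradient i = Δh / L = 38.6 / 2170 = 0.01779.
Specific discharge q = K · i = 395.0 × 0.01779 = 7.026 m/day.

7.03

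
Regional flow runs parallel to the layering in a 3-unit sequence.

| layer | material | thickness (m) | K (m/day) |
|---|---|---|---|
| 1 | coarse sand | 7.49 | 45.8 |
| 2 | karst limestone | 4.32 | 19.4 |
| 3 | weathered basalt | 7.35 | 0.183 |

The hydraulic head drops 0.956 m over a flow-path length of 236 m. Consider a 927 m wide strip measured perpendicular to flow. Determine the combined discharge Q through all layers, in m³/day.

Flow is parallel to layering, so each bed carries its own Darcy discharge and the transmissivities add.
Σ(K_i·b_i) = 45.8×7.49 + 19.4×4.32 + 0.183×7.35 = 428.2 m²/day.
Hydraulic gradient i = Δh / L = 0.956 / 236 = 0.004051.
Q = Σ(K_i·b_i) · W · i = 428.2 × 927 × 0.004051 = 1608 m³/day.

1610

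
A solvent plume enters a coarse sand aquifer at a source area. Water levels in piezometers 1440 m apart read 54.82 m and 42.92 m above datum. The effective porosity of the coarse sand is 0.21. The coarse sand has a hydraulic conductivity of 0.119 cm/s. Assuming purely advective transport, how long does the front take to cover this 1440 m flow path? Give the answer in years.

Convert K: 0.119 cm/s × 864 = 102.8 m/day.
Hydraulic gradient i = (54.82 − 42.92) / 1440 = 11.9 / 1440 = 0.008264.
Darcy flux q = K · i = 102.8 × 0.008264 = 0.8497 m/day.
Seepage velocity v = q / n_e = 0.8497 / 0.21 = 4.046 m/day.
Travel time t = L / v = 1440 / 4.046 = 355.9 days = 0.9744 years.

0.974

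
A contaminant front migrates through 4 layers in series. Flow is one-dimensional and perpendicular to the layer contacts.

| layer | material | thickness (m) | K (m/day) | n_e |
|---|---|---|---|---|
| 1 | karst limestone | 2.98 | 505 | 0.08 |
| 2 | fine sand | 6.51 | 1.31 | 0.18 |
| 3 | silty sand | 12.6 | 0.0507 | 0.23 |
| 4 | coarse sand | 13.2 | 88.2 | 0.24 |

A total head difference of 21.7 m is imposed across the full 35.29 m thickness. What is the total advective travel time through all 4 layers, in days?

87.4

With flow normal to the layers, continuity requires the same specific discharge q through every layer.
Σ(b_i/K_i) = 2.98/505 + 6.51/1.31 + 12.6/0.0507 + 13.2/88.2 = 253.6 d.
q = Δh / Σ(b_i/K_i) = 21.7 / 253.6 = 0.08555 m/day.
In each layer the seepage velocity is v_i = q/n_i, so the layer transit time is t_i = b_i·n_i / q:
  layer 1 (karst limestone): t_1 = 2.98 × 0.08 / 0.08555 = 2.787 d
  layer 2 (fine sand): t_2 = 6.51 × 0.18 / 0.08555 = 13.70 d
  layer 3 (silty sand): t_3 = 12.6 × 0.23 / 0.08555 = 33.87 d
  layer 4 (coarse sand): t_4 = 13.2 × 0.24 / 0.08555 = 37.03 d
Total t = Σ t_i = 87.39 days.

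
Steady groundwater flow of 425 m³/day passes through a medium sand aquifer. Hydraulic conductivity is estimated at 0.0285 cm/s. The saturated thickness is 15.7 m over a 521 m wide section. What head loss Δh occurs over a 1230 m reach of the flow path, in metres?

Convert K: 0.0285 cm/s × 864 = 24.62 m/day.
Cross-sectional area A = 521 × 15.7 = 8180 m².
From Q = K·A·i, i = Q / (K·A) = 425 / (24.62 × 8180) = 0.002110.
Head loss Δh = i · L = 0.002110 × 1230 = 2.595 m.

2.60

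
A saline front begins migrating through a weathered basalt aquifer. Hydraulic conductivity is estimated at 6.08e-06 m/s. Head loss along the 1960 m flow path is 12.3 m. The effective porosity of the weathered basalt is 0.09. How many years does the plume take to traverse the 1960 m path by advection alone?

147

Convert K: 6.08e-06 m/s × 86400 = 0.5253 m/day.
Hydraulic gradient i = Δh / L = 12.3 / 1960 = 0.006276.
Darcy flux q = K · i = 0.5253 × 0.006276 = 0.003297 m/day.
Seepage velocity v = q / n_e = 0.003297 / 0.09 = 0.03663 m/day.
Travel time t = L / v = 1960 / 0.03663 = 53510 days = 146.5 years.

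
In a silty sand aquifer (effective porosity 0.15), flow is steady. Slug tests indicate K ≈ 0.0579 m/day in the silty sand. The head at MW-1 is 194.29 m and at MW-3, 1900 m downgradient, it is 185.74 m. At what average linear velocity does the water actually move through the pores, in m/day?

0.00174

Hydraulic gradient i = (194.29 − 185.74) / 1900 = 8.55 / 1900 = 0.004500.
Darcy flux q = K · i = 0.05790 × 0.004500 = 0.0002606 m/day.
Seepage velocity v = q / n_e = 0.0002606 / 0.15 = 0.001737 m/day.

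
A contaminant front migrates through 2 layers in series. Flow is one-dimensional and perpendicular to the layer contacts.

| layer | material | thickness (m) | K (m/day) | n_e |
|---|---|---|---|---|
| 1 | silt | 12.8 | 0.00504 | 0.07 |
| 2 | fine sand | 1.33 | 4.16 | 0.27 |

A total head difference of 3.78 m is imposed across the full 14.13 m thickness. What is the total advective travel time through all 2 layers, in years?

With flow normal to the layers, continuity requires the same specific discharge q through every layer.
Σ(b_i/K_i) = 12.8/0.00504 + 1.33/4.16 = 2540 d.
q = Δh / Σ(b_i/K_i) = 3.78 / 2540 = 0.001488 m/day.
In each layer the seepage velocity is v_i = q/n_i, so the layer transit time is t_i = b_i·n_i / q:
  layer 1 (silt): t_1 = 12.8 × 0.07 / 0.001488 = 602.1 d
  layer 2 (fine sand): t_2 = 1.33 × 0.27 / 0.001488 = 241.3 d
Total t = Σ t_i = 843.4 days = 2.309 years.

2.31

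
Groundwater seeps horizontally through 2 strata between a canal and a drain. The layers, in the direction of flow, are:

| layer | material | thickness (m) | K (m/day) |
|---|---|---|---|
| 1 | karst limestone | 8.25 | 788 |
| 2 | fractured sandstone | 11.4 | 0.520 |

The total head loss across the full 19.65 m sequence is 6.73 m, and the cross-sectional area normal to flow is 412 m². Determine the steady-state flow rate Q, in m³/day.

126

Flow is perpendicular to layering, so the layers act in series and the equivalent K is the thickness-weighted harmonic mean.
Total thickness L = 8.25 + 11.4 = 19.65 m.
Σ(b_i/K_i) = 8.25/788 + 11.4/0.520 = 21.93 d.
K_eq = L / Σ(b_i/K_i) = 19.65 / 21.93 = 0.8959 m/day.
Q = K_eq · A · (Δh/L) = 0.8959 × 412 × (6.73/19.65) = 126.4 m³/day.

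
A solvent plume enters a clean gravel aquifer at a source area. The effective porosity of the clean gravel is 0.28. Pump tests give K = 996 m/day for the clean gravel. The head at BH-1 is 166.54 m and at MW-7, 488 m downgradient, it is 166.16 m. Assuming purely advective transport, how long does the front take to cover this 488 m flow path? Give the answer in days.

176

Hydraulic gradient i = (166.54 − 166.16) / 488 = 0.38 / 488 = 0.0007787.
Darcy flux q = K · i = 996.0 × 0.0007787 = 0.7756 m/day.
Seepage velocity v = q / n_e = 0.7756 / 0.28 = 2.770 m/day.
Travel time t = L / v = 488 / 2.770 = 176.2 days.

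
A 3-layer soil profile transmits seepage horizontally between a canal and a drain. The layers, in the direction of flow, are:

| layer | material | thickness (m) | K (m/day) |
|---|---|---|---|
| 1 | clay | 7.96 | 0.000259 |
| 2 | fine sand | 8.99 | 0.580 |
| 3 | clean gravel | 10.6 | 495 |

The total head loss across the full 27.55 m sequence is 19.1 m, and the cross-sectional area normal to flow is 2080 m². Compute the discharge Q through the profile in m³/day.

1.29

Flow is perpendicular to layering, so the layers act in series and the equivalent K is the thickness-weighted harmonic mean.
Total thickness L = 7.96 + 8.99 + 10.6 = 27.55 m.
Σ(b_i/K_i) = 7.96/0.000259 + 8.99/0.580 + 10.6/495 = 30749 d.
K_eq = L / Σ(b_i/K_i) = 27.55 / 30749 = 0.0008960 m/day.
Q = K_eq · A · (Δh/L) = 0.0008960 × 2080 × (19.1/27.55) = 1.292 m³/day.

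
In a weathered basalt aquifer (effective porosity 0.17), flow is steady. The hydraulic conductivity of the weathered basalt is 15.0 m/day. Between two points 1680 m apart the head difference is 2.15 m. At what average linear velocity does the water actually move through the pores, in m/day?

Hydraulic gradient i = Δh / L = 2.15 / 1680 = 0.001280.
Darcy flux q = K · i = 15.00 × 0.001280 = 0.01920 m/day.
Seepage velocity v = q / n_e = 0.01920 / 0.17 = 0.1129 m/day.

0.113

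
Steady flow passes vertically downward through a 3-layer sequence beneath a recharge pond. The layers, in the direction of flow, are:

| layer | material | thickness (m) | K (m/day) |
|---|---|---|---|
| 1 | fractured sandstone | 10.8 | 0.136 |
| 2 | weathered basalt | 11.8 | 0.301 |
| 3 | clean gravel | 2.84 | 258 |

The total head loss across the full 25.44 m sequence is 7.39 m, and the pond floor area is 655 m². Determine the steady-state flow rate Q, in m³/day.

40.8

Flow is perpendicular to layering, so the layers act in series and the equivalent K is the thickness-weighted harmonic mean.
Total thickness L = 10.8 + 11.8 + 2.84 = 25.44 m.
Σ(b_i/K_i) = 10.8/0.136 + 11.8/0.301 + 2.84/258 = 118.6 d.
K_eq = L / Σ(b_i/K_i) = 25.44 / 118.6 = 0.2145 m/day.
Q = K_eq · A · (Δh/L) = 0.2145 × 655 × (7.39/25.44) = 40.80 m³/day.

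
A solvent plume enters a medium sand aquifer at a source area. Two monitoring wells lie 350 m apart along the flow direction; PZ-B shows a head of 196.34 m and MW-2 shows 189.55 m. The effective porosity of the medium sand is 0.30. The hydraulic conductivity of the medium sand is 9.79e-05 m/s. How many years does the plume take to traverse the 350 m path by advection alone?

Convert K: 9.79e-05 m/s × 86400 = 8.459 m/day.
Hydraulic gradient i = (196.34 − 189.55) / 350 = 6.79 / 350 = 0.01940.
Darcy flux q = K · i = 8.459 × 0.01940 = 0.1641 m/day.
Seepage velocity v = q / n_e = 0.1641 / 0.30 = 0.5470 m/day.
Travel time t = L / v = 350 / 0.5470 = 639.9 days = 1.752 years.

1.75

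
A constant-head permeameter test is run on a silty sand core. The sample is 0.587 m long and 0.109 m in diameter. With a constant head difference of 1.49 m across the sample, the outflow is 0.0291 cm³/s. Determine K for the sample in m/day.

Cross-sectional area A = π·(d/2)² = π × (0.109/2)² = 0.009331 m².
Convert discharge: 0.0291 cm³/s = 2.910e-08 m³/s.
Darcy's law rearranged: K = Q·L / (A·Δh) = 2.910e-08 × 0.587 / (0.009331 × 1.49) = 1.229e-06 m/s = 0.1061 m/day.

0.106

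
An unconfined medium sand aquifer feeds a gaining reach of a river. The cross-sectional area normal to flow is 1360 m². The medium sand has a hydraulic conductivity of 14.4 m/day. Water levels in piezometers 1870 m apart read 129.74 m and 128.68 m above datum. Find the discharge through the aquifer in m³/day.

Hydraulic gradient i = (129.74 − 128.68) / 1870 = 1.06 / 1870 = 0.0005668.
Darcy's law: Q = K · A · i = 14.40 × 1360 × 0.0005668 = 11.10 m³/day.

11.1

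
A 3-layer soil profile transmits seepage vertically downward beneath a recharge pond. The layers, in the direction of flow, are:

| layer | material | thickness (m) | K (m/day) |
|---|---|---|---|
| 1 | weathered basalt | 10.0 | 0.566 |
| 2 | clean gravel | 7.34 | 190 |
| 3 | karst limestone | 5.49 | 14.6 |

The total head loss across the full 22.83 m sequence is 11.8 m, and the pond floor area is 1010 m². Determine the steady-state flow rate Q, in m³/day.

659

Flow is perpendicular to layering, so the layers act in series and the equivalent K is the thickness-weighted harmonic mean.
Total thickness L = 10.0 + 7.34 + 5.49 = 22.83 m.
Σ(b_i/K_i) = 10.0/0.566 + 7.34/190 + 5.49/14.6 = 18.08 d.
K_eq = L / Σ(b_i/K_i) = 22.83 / 18.08 = 1.263 m/day.
Q = K_eq · A · (Δh/L) = 1.263 × 1010 × (11.8/22.83) = 659.1 m³/day.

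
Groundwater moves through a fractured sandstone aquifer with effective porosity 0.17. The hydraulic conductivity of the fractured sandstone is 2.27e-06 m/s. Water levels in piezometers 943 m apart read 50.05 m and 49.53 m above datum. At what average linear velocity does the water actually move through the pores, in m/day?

Convert K: 2.27e-06 m/s × 86400 = 0.1961 m/day.
Hydraulic gradient i = (50.05 − 49.53) / 943 = 0.52 / 943 = 0.0005514.
Darcy flux q = K · i = 0.1961 × 0.0005514 = 0.0001082 m/day.
Seepage velocity v = q / n_e = 0.0001082 / 0.17 = 0.0006362 m/day.

0.000636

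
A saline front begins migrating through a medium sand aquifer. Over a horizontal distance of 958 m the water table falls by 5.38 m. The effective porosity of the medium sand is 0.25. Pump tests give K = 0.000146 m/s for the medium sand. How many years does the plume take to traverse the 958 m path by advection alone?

9.26

Convert K: 0.000146 m/s × 86400 = 12.61 m/day.
Hydraulic gradient i = Δh / L = 5.38 / 958 = 0.005616.
Darcy flux q = K · i = 12.61 × 0.005616 = 0.07084 m/day.
Seepage velocity v = q / n_e = 0.07084 / 0.25 = 0.2834 m/day.
Travel time t = L / v = 958 / 0.2834 = 3381 days = 9.256 years.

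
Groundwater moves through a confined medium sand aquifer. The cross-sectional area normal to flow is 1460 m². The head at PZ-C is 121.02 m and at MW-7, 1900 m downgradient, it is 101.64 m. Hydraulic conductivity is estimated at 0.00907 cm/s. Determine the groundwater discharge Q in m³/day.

Convert K: 0.00907 cm/s × 864 = 7.836 m/day.
Hydraulic gradient i = (121.02 − 101.64) / 1900 = 19.38 / 1900 = 0.01020.
Darcy's law: Q = K · A · i = 7.836 × 1460 × 0.01020 = 116.7 m³/day.

117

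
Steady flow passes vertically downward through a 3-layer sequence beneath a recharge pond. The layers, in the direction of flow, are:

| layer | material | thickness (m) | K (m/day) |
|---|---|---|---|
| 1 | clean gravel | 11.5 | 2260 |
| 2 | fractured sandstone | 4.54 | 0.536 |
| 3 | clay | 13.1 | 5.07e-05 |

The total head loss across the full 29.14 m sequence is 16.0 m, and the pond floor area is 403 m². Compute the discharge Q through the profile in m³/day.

Flow is perpendicular to layering, so the layers act in series and the equivalent K is the thickness-weighted harmonic mean.
Total thickness L = 11.5 + 4.54 + 13.1 = 29.14 m.
Σ(b_i/K_i) = 11.5/2260 + 4.54/0.536 + 13.1/5.07e-05 = 2.584e+05 d.
K_eq = L / Σ(b_i/K_i) = 29.14 / 2.584e+05 = 0.0001128 m/day.
Q = K_eq · A · (Δh/L) = 0.0001128 × 403 × (16.0/29.14) = 0.02495 m³/day.

0.0250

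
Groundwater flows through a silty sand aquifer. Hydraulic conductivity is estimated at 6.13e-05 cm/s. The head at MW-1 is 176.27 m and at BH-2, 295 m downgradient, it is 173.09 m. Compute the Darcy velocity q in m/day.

0.000571

Convert K: 6.13e-05 cm/s × 864 = 0.05296 m/day.
Hydraulic gradient i = (176.27 − 173.09) / 295 = 3.18 / 295 = 0.01078.
Specific discharge q = K · i = 0.05296 × 0.01078 = 0.0005709 m/day.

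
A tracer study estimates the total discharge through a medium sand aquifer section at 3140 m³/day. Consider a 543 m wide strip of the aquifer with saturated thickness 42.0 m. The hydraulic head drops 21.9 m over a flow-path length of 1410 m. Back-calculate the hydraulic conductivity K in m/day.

Cross-sectional area A = 543 × 42.0 = 22806 m².
Hydraulic gradient i = Δh / L = 21.9 / 1410 = 0.01553.
From Q = K·A·i, K = Q / (A·i) = 3140 / (22806 × 0.01553) = 8.865 m/day.

8.86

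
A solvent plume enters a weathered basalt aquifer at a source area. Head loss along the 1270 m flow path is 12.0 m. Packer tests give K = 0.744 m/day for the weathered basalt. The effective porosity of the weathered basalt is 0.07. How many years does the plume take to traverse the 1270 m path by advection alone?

34.6

Hydraulic gradient i = Δh / L = 12.0 / 1270 = 0.009449.
Darcy flux q = K · i = 0.7440 × 0.009449 = 0.007030 m/day.
Seepage velocity v = q / n_e = 0.007030 / 0.07 = 0.1004 m/day.
Travel time t = L / v = 1270 / 0.1004 = 12646 days = 34.62 years.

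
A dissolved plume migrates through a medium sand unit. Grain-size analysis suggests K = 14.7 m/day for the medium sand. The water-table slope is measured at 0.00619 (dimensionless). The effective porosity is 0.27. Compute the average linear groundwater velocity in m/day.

0.337

Hydraulic gradient i = 0.00619.
Darcy flux q = K · i = 14.70 × 0.006190 = 0.09099 m/day.
Seepage velocity v = q / n_e = 0.09099 / 0.27 = 0.3370 m/day.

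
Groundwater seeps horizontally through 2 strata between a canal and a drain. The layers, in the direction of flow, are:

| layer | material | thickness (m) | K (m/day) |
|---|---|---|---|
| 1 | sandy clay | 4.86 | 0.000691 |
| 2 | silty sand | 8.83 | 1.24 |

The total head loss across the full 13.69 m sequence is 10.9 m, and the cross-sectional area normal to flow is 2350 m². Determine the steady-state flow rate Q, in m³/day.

3.64

Flow is perpendicular to layering, so the layers act in series and the equivalent K is the thickness-weighted harmonic mean.
Total thickness L = 4.86 + 8.83 = 13.69 m.
Σ(b_i/K_i) = 4.86/0.000691 + 8.83/1.24 = 7040 d.
K_eq = L / Σ(b_i/K_i) = 13.69 / 7040 = 0.001944 m/day.
Q = K_eq · A · (Δh/L) = 0.001944 × 2350 × (10.9/13.69) = 3.638 m³/day.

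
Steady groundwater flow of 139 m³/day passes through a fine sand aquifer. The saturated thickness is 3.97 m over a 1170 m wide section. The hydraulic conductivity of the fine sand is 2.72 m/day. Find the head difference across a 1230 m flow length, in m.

Cross-sectional area A = 1170 × 3.97 = 4645 m².
From Q = K·A·i, i = Q / (K·A) = 139 / (2.720 × 4645) = 0.01100.
Head loss Δh = i · L = 0.01100 × 1230 = 13.53 m.

13.5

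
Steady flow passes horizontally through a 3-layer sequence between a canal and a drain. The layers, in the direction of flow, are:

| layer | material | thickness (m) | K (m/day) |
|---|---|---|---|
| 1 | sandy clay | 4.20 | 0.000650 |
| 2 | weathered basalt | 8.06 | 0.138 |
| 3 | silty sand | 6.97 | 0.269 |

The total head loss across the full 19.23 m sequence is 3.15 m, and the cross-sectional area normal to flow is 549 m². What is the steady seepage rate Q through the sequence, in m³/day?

Flow is perpendicular to layering, so the layers act in series and the equivalent K is the thickness-weighted harmonic mean.
Total thickness L = 4.20 + 8.06 + 6.97 = 19.23 m.
Σ(b_i/K_i) = 4.20/0.000650 + 8.06/0.138 + 6.97/0.269 = 6546 d.
K_eq = L / Σ(b_i/K_i) = 19.23 / 6546 = 0.002938 m/day.
Q = K_eq · A · (Δh/L) = 0.002938 × 549 × (3.15/19.23) = 0.2642 m³/day.

0.264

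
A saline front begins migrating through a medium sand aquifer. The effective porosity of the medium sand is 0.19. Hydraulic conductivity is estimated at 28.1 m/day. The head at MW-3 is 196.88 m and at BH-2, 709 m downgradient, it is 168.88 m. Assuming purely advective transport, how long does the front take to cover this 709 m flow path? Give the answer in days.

121

Hydraulic gradient i = (196.88 − 168.88) / 709 = 28 / 709 = 0.03949.
Darcy flux q = K · i = 28.10 × 0.03949 = 1.110 m/day.
Seepage velocity v = q / n_e = 1.110 / 0.19 = 5.841 m/day.
Travel time t = L / v = 709 / 5.841 = 121.4 days.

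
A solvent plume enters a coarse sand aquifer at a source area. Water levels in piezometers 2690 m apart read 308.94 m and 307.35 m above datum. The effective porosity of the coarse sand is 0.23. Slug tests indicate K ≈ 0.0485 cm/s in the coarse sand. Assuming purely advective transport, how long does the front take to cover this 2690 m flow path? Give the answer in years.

Convert K: 0.0485 cm/s × 864 = 41.90 m/day.
Hydraulic gradient i = (308.94 − 307.35) / 2690 = 1.59 / 2690 = 0.0005911.
Darcy flux q = K · i = 41.90 × 0.0005911 = 0.02477 m/day.
Seepage velocity v = q / n_e = 0.02477 / 0.23 = 0.1077 m/day.
Travel time t = L / v = 2690 / 0.1077 = 24979 days = 68.39 years.

68.4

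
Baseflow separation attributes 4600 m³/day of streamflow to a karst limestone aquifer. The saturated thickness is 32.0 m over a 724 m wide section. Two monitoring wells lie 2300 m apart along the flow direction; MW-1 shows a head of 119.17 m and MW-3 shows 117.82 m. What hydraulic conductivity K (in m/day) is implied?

Cross-sectional area A = 724 × 32.0 = 23168 m².
Hydraulic gradient i = (119.17 − 117.82) / 2300 = 1.35 / 2300 = 0.0005870.
From Q = K·A·i, K = Q / (A·i) = 4600 / (23168 × 0.0005870) = 338.3 m/day.

338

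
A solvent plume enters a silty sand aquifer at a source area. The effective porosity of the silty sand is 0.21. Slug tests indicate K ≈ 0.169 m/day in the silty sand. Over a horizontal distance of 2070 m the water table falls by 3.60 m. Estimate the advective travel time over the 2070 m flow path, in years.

4050

Hydraulic gradient i = Δh / L = 3.60 / 2070 = 0.001739.
Darcy flux q = K · i = 0.1690 × 0.001739 = 0.0002939 m/day.
Seepage velocity v = q / n_e = 0.0002939 / 0.21 = 0.001400 m/day.
Travel time t = L / v = 2070 / 0.001400 = 1.479e+06 days = 4049 years.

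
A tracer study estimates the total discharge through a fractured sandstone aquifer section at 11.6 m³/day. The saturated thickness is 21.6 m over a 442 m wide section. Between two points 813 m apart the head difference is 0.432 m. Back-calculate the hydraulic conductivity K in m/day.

Cross-sectional area A = 442 × 21.6 = 9547 m².
Hydraulic gradient i = Δh / L = 0.432 / 813 = 0.0005314.
From Q = K·A·i, K = Q / (A·i) = 11.6 / (9547 × 0.0005314) = 2.287 m/day.

2.29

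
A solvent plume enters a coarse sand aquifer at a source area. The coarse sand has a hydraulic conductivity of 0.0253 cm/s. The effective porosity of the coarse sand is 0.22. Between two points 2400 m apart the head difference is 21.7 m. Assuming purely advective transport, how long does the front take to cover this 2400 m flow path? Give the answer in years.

Convert K: 0.0253 cm/s × 864 = 21.86 m/day.
Hydraulic gradient i = Δh / L = 21.7 / 2400 = 0.009042.
Darcy flux q = K · i = 21.86 × 0.009042 = 0.1976 m/day.
Seepage velocity v = q / n_e = 0.1976 / 0.22 = 0.8984 m/day.
Travel time t = L / v = 2400 / 0.8984 = 2671 days = 7.314 years.

7.31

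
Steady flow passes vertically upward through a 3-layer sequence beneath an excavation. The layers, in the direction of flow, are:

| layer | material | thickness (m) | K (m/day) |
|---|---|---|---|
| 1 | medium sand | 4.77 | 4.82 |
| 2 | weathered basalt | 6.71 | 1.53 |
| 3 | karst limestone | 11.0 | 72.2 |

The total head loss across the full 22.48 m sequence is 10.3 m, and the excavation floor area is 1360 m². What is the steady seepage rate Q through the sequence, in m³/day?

2530

Flow is perpendicular to layering, so the layers act in series and the equivalent K is the thickness-weighted harmonic mean.
Total thickness L = 4.77 + 6.71 + 11.0 = 22.48 m.
Σ(b_i/K_i) = 4.77/4.82 + 6.71/1.53 + 11.0/72.2 = 5.528 d.
K_eq = L / Σ(b_i/K_i) = 22.48 / 5.528 = 4.067 m/day.
Q = K_eq · A · (Δh/L) = 4.067 × 1360 × (10.3/22.48) = 2534 m³/day.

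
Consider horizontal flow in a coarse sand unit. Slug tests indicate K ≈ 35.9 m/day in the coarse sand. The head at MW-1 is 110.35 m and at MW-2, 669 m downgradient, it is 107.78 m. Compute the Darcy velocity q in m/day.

Hydraulic gradient i = (110.35 − 107.78) / 669 = 2.57 / 669 = 0.003842.
Specific discharge q = K · i = 35.90 × 0.003842 = 0.1379 m/day.

0.138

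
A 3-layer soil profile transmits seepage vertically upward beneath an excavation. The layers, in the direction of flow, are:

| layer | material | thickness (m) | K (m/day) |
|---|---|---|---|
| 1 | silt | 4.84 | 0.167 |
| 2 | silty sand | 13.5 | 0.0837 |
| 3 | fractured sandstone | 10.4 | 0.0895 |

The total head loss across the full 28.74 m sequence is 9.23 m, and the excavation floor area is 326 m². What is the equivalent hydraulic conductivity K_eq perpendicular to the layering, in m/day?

Flow is perpendicular to layering, so the layers act in series and the equivalent K is the thickness-weighted harmonic mean.
Total thickness L = 4.84 + 13.5 + 10.4 = 28.74 m.
Σ(b_i/K_i) = 4.84/0.167 + 13.5/0.0837 + 10.4/0.0895 = 306.5 d.
K_eq = L / Σ(b_i/K_i) = 28.74 / 306.5 = 0.09378 m/day.

0.0938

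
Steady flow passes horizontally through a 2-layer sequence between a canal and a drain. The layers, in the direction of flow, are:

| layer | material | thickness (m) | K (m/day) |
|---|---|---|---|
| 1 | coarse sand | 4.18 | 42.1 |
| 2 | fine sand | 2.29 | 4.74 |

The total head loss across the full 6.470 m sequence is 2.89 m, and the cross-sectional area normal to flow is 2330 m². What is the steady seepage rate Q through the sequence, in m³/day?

11600

Flow is perpendicular to layering, so the layers act in series and the equivalent K is the thickness-weighted harmonic mean.
Total thickness L = 4.18 + 2.29 = 6.470 m.
Σ(b_i/K_i) = 4.18/42.1 + 2.29/4.74 = 0.5824 d.
K_eq = L / Σ(b_i/K_i) = 6.470 / 0.5824 = 11.11 m/day.
Q = K_eq · A · (Δh/L) = 11.11 × 2330 × (2.89/6.470) = 11562 m³/day.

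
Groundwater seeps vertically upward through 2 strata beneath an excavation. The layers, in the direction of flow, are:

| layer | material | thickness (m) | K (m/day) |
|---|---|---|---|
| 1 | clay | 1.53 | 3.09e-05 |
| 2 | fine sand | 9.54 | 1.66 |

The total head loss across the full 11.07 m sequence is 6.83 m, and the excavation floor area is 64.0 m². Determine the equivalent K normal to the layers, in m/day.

0.000224

Flow is perpendicular to layering, so the layers act in series and the equivalent K is the thickness-weighted harmonic mean.
Total thickness L = 1.53 + 9.54 = 11.07 m.
Σ(b_i/K_i) = 1.53/3.09e-05 + 9.54/1.66 = 49520 d.
K_eq = L / Σ(b_i/K_i) = 11.07 / 49520 = 0.0002235 m/day.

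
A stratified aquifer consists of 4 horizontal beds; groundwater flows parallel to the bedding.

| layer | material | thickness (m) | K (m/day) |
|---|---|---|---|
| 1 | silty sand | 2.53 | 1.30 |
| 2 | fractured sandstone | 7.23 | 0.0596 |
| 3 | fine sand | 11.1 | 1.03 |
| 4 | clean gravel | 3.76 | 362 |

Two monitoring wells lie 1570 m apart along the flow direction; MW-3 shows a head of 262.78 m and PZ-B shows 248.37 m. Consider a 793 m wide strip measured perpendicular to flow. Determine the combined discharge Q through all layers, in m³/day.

10000

Flow is parallel to layering, so each bed carries its own Darcy discharge and the transmissivities add.
Σ(K_i·b_i) = 1.30×2.53 + 0.0596×7.23 + 1.03×11.1 + 362×3.76 = 1376 m²/day.
Hydraulic gradient i = (262.78 − 248.37) / 1570 = 14.41 / 1570 = 0.009178.
Q = Σ(K_i·b_i) · W · i = 1376 × 793 × 0.009178 = 10017 m³/day.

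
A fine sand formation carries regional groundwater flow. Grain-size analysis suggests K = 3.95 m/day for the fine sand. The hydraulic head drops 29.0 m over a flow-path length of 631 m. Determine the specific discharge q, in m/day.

0.182

Hydraulic gradient i = Δh / L = 29.0 / 631 = 0.04596.
Specific discharge q = K · i = 3.950 × 0.04596 = 0.1815 m/day.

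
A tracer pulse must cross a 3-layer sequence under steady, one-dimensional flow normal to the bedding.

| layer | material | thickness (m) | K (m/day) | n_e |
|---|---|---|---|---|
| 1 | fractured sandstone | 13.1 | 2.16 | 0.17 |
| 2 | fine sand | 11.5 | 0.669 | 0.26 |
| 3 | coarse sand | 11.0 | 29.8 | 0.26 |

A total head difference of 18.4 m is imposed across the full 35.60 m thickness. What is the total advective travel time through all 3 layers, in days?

10.4

With flow normal to the layers, continuity requires the same specific discharge q through every layer.
Σ(b_i/K_i) = 13.1/2.16 + 11.5/0.669 + 11.0/29.8 = 23.62 d.
q = Δh / Σ(b_i/K_i) = 18.4 / 23.62 = 0.7789 m/day.
In each layer the seepage velocity is v_i = q/n_i, so the layer transit time is t_i = b_i·n_i / q:
  layer 1 (fractured sandstone): t_1 = 13.1 × 0.17 / 0.7789 = 2.859 d
  layer 2 (fine sand): t_2 = 11.5 × 0.26 / 0.7789 = 3.839 d
  layer 3 (coarse sand): t_3 = 11.0 × 0.26 / 0.7789 = 3.672 d
Total t = Σ t_i = 10.37 days.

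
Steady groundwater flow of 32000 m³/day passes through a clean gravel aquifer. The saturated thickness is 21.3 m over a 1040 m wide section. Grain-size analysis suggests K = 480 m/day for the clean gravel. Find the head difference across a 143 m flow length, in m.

Cross-sectional area A = 1040 × 21.3 = 22152 m².
From Q = K·A·i, i = Q / (K·A) = 32000 / (480.0 × 22152) = 0.003010.
Head loss Δh = i · L = 0.003010 × 143 = 0.4304 m.

0.430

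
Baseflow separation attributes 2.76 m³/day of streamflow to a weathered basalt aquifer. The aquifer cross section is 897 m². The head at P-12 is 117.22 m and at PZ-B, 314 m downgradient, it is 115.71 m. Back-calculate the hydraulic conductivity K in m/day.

Hydraulic gradient i = (117.22 − 115.71) / 314 = 1.51 / 314 = 0.004809.
From Q = K·A·i, K = Q / (A·i) = 2.76 / (897.0 × 0.004809) = 0.6398 m/day.

0.640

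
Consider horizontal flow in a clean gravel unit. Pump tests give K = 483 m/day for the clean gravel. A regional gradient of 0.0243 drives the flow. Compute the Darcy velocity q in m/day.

11.7

Hydraulic gradient i = 0.0243.
Specific discharge q = K · i = 483.0 × 0.02430 = 11.74 m/day.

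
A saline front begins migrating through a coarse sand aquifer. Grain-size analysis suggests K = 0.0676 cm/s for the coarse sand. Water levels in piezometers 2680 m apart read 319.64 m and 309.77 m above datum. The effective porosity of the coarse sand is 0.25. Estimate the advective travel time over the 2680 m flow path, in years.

8.53

Convert K: 0.0676 cm/s × 864 = 58.41 m/day.
Hydraulic gradient i = (319.64 − 309.77) / 2680 = 9.87 / 2680 = 0.003683.
Darcy flux q = K · i = 58.41 × 0.003683 = 0.2151 m/day.
Seepage velocity v = q / n_e = 0.2151 / 0.25 = 0.8604 m/day.
Travel time t = L / v = 2680 / 0.8604 = 3115 days = 8.528 years.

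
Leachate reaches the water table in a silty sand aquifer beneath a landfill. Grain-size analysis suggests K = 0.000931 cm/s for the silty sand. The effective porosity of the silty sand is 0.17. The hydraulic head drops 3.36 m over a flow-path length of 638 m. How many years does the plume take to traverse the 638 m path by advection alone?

Convert K: 0.000931 cm/s × 864 = 0.8044 m/day.
Hydraulic gradient i = Δh / L = 3.36 / 638 = 0.005266.
Darcy flux q = K · i = 0.8044 × 0.005266 = 0.004236 m/day.
Seepage velocity v = q / n_e = 0.004236 / 0.17 = 0.02492 m/day.
Travel time t = L / v = 638 / 0.02492 = 25603 days = 70.10 years.

70.1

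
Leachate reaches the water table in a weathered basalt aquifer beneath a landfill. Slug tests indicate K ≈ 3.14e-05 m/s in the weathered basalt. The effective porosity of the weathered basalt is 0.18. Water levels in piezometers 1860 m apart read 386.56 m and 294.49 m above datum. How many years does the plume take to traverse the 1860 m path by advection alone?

Convert K: 3.14e-05 m/s × 86400 = 2.713 m/day.
Hydraulic gradient i = (386.56 − 294.49) / 1860 = 92.07 / 1860 = 0.04950.
Darcy flux q = K · i = 2.713 × 0.04950 = 0.1343 m/day.
Seepage velocity v = q / n_e = 0.1343 / 0.18 = 0.7461 m/day.
Travel time t = L / v = 1860 / 0.7461 = 2493 days = 6.826 years.

6.83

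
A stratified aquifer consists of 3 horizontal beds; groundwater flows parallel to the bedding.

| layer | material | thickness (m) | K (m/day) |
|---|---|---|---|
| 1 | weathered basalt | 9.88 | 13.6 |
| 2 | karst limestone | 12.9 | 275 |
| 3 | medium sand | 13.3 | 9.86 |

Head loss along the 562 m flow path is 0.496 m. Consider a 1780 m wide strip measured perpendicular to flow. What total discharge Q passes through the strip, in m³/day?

Flow is parallel to layering, so each bed carries its own Darcy discharge and the transmissivities add.
Σ(K_i·b_i) = 13.6×9.88 + 275×12.9 + 9.86×13.3 = 3813 m²/day.
Hydraulic gradient i = Δh / L = 0.496 / 562 = 0.0008826.
Q = Σ(K_i·b_i) · W · i = 3813 × 1780 × 0.0008826 = 5990 m³/day.

5990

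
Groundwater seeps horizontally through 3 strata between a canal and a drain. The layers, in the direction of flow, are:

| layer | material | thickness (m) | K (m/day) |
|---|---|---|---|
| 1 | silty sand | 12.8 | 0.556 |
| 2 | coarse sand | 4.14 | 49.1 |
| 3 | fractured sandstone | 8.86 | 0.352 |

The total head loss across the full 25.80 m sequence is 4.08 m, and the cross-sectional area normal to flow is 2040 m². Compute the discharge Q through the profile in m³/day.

172

Flow is perpendicular to layering, so the layers act in series and the equivalent K is the thickness-weighted harmonic mean.
Total thickness L = 12.8 + 4.14 + 8.86 = 25.80 m.
Σ(b_i/K_i) = 12.8/0.556 + 4.14/49.1 + 8.86/0.352 = 48.28 d.
K_eq = L / Σ(b_i/K_i) = 25.80 / 48.28 = 0.5344 m/day.
Q = K_eq · A · (Δh/L) = 0.5344 × 2040 × (4.08/25.80) = 172.4 m³/day.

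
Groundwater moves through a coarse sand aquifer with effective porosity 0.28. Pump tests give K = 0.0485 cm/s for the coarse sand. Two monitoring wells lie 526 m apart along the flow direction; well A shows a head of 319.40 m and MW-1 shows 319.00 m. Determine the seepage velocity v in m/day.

0.114

Convert K: 0.0485 cm/s × 864 = 41.90 m/day.
Hydraulic gradient i = (319.40 − 319.00) / 526 = 0.4 / 526 = 0.0007605.
Darcy flux q = K · i = 41.90 × 0.0007605 = 0.03187 m/day.
Seepage velocity v = q / n_e = 0.03187 / 0.28 = 0.1138 m/day.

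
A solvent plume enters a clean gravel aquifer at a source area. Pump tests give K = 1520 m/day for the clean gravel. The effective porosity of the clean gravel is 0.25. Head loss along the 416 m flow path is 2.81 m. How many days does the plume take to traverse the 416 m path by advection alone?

Hydraulic gradient i = Δh / L = 2.81 / 416 = 0.006755.
Darcy flux q = K · i = 1520 × 0.006755 = 10.27 m/day.
Seepage velocity v = q / n_e = 10.27 / 0.25 = 41.07 m/day.
Travel time t = L / v = 416 / 41.07 = 10.13 days.

10.1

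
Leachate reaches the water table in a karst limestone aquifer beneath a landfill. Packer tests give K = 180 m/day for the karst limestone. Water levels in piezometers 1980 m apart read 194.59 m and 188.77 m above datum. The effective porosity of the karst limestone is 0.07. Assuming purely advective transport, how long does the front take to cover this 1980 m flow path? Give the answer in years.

Hydraulic gradient i = (194.59 − 188.77) / 1980 = 5.82 / 1980 = 0.002939.
Darcy flux q = K · i = 180.0 × 0.002939 = 0.5291 m/day.
Seepage velocity v = q / n_e = 0.5291 / 0.07 = 7.558 m/day.
Travel time t = L / v = 1980 / 7.558 = 262.0 days = 0.7172 years.

0.717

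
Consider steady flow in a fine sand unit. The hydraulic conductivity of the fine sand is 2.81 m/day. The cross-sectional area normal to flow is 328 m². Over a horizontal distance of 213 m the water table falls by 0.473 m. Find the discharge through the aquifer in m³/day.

2.05

Hydraulic gradient i = Δh / L = 0.473 / 213 = 0.002221.
Darcy's law: Q = K · A · i = 2.810 × 328.0 × 0.002221 = 2.047 m³/day.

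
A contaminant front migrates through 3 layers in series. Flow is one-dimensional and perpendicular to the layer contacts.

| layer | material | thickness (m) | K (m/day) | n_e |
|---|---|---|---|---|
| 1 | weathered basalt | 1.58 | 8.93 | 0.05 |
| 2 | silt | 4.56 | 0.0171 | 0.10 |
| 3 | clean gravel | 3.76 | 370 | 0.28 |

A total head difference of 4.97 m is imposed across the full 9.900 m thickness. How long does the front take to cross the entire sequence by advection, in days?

85.3

With flow normal to the layers, continuity requires the same specific discharge q through every layer.
Σ(b_i/K_i) = 1.58/8.93 + 4.56/0.0171 + 3.76/370 = 266.9 d.
q = Δh / Σ(b_i/K_i) = 4.97 / 266.9 = 0.01862 m/day.
In each layer the seepage velocity is v_i = q/n_i, so the layer transit time is t_i = b_i·n_i / q:
  layer 1 (weathered basalt): t_1 = 1.58 × 0.05 / 0.01862 = 4.242 d
  layer 2 (silt): t_2 = 4.56 × 0.10 / 0.01862 = 24.48 d
  layer 3 (clean gravel): t_3 = 3.76 × 0.28 / 0.01862 = 56.53 d
Total t = Σ t_i = 85.25 days.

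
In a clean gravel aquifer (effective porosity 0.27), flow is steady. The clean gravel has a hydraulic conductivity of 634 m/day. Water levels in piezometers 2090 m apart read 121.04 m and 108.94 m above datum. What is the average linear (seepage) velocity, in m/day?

13.6

Hydraulic gradient i = (121.04 − 108.94) / 2090 = 12.1 / 2090 = 0.005789.
Darcy flux q = K · i = 634.0 × 0.005789 = 3.671 m/day.
Seepage velocity v = q / n_e = 3.671 / 0.27 = 13.59 m/day.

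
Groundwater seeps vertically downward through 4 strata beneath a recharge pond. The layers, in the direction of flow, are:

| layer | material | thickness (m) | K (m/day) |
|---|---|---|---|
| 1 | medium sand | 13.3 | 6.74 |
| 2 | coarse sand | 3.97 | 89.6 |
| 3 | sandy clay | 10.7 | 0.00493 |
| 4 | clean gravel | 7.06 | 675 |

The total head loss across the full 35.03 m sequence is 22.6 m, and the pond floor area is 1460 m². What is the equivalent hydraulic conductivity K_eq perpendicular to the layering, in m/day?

0.0161

Flow is perpendicular to layering, so the layers act in series and the equivalent K is the thickness-weighted harmonic mean.
Total thickness L = 13.3 + 3.97 + 10.7 + 7.06 = 35.03 m.
Σ(b_i/K_i) = 13.3/6.74 + 3.97/89.6 + 10.7/0.00493 + 7.06/675 = 2172 d.
K_eq = L / Σ(b_i/K_i) = 35.03 / 2172 = 0.01612 m/day.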